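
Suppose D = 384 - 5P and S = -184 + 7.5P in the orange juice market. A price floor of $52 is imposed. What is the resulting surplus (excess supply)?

Surplus = 82

Equilibrium price would be P* = 45.44, so the floor at 52 binds.
At P = 52: D = 124, S = 206.
Surplus = 206 − 124 = 82.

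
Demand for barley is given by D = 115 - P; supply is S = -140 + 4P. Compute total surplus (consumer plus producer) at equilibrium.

Equilibrium: 115 - P = -140 + 4P gives P* = 51, Q* = 64.
Demand choke price: P = 115; supply starts at P = 35.
CS = ½(115 − 51)(64) = 2048; PS = ½(51 − 35)(64) = 512.

Total surplus = 2560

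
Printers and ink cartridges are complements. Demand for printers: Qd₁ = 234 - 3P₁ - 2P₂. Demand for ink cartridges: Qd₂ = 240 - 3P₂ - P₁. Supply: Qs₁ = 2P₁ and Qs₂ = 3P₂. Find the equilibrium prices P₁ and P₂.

P₁ = 33, P₂ = 34.5

Market 1: 234 - 3P₁ - 2P₂ = 2P₁ → 5P₁ + 2P₂ = 234.
Market 2: 6P₂ + P₁ = 240.
Eliminating P₂: 6×(1) − 2×(2) gives 28P₁ = 924, so P₁ = 33.
Back-substitute into (2): P₂ = (240 − 1×33) / 6 = 34.5.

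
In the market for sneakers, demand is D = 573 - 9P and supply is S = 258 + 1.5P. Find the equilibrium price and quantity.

P* = 30, Q* = 303

Set D = S: 573 - 9P = 258 + 1.5P.
315 = 10.5P, so P* = 30.
Q* = 573 − 9(30) = 303.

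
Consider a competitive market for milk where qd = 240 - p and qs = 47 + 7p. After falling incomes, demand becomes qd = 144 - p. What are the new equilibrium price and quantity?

p' = 12.125, q' = 131.875

Original equilibrium: p* = 24.125, q* = 215.875.
New equilibrium: 144 - p = 47 + 7p, so 97 = 8p and p' = 12.125; q' = 144 − 1(12.125) = 131.875.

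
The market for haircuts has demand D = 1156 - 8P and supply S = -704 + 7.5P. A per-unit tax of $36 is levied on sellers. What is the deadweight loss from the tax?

Deadweight loss = 77760/31

Pre-tax equilibrium: P* = 120, Q* = 196.
Tax on sellers shifts supply to S = -704 + 7.5(P − 36) = -974 + 7.5P.
1156 - 8P = -974 + 7.5P gives buyer price Pb = 4260/31; sellers receive Ps = 4260/31 − 36 = 3144/31.
New quantity: Q = 1156 − 8(4260/31) = 1756/31.
DWL = ½ × 36 × (196 − 1756/31) = 77760/31.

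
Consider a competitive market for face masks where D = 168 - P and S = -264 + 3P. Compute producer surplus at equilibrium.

Equilibrium: 168 - P = -264 + 3P gives P* = 108, Q* = 60.
Supply starts at P = 88 (where S = 0).
PS = ½(108 − 88)(60) = 600.

Producer surplus = 600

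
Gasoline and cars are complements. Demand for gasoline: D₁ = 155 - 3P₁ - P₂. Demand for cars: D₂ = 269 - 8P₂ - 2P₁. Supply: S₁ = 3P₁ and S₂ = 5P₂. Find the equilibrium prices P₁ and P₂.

Market 1: 155 - 3P₁ - P₂ = 3P₁ → 6P₁ + P₂ = 155.
Market 2: 13P₂ + 2P₁ = 269.
Eliminating P₂: 13×(1) − 1×(2) gives 76P₁ = 1746, so P₁ = 873/38.
Back-substitute into (2): P₂ = (269 − 2×873/38) / 13 = 326/19.

P₁ = 873/38, P₂ = 326/19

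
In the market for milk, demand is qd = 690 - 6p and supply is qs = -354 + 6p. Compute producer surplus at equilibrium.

Equilibrium: 690 - 6p = -354 + 6p gives p* = 87, q* = 168.
Supply starts at p = 59 (where qs = 0).
PS = ½(87 − 59)(168) = 2352.

Producer surplus = 2352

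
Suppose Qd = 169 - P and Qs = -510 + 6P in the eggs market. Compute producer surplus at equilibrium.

Producer surplus = 432

Equilibrium: 169 - P = -510 + 6P gives P* = 97, Q* = 72.
Supply starts at P = 85 (where Qs = 0).
PS = ½(97 − 85)(72) = 432.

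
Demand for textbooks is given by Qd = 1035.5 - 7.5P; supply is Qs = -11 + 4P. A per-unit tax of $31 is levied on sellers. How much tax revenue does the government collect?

Pre-tax equilibrium: P* = 91, Q* = 353.
Tax on sellers shifts supply to Qs = -11 + 4(P − 31) = -135 + 4P.
1035.5 - 7.5P = -135 + 4P gives buyer price Pb = 2341/23; sellers receive Ps = 2341/23 − 31 = 1628/23.
New quantity: Q = 1035.5 − 7.5(2341/23) = 6259/23.
Revenue = 31 × 6259/23 = 194029/23.

Tax revenue = 194029/23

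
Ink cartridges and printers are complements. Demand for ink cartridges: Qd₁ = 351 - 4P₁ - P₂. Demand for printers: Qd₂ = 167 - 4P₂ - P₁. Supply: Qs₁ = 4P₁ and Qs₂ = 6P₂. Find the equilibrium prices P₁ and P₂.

P₁ = 3343/79, P₂ = 985/79

Market 1: 351 - 4P₁ - P₂ = 4P₁ → 8P₁ + P₂ = 351.
Market 2: 10P₂ + P₁ = 167.
Eliminating P₂: 10×(1) − 1×(2) gives 79P₁ = 3343, so P₁ = 3343/79.
Back-substitute into (2): P₂ = (167 − 1×3343/79) / 10 = 985/79.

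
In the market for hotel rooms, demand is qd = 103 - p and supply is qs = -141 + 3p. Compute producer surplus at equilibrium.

Equilibrium: 103 - p = -141 + 3p gives p* = 61, q* = 42.
Supply starts at p = 47 (where qs = 0).
PS = ½(61 − 47)(42) = 294.

Producer surplus = 294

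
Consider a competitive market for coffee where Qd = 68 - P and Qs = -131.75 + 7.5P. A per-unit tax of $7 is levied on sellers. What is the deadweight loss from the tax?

Deadweight loss = 735/34

Pre-tax equilibrium: P* = 23.5, Q* = 44.5.
Tax on sellers shifts supply to Qs = -131.75 + 7.5(P − 7) = -184.25 + 7.5P.
68 - P = -184.25 + 7.5P gives buyer price Pb = 1009/34; sellers receive Ps = 1009/34 − 7 = 771/34.
New quantity: Q = 68 − 1(1009/34) = 1303/34.
DWL = ½ × 7 × (44.5 − 1303/34) = 735/34.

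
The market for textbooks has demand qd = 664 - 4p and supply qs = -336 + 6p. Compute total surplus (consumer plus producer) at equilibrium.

Equilibrium: 664 - 4p = -336 + 6p gives p* = 100, q* = 264.
Demand choke price: p = 166; supply starts at p = 56.
CS = ½(166 − 100)(264) = 8712; PS = ½(100 − 56)(264) = 5808.

Total surplus = 14520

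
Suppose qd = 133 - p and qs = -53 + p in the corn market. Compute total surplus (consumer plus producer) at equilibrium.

Total surplus = 1600

Equilibrium: 133 - p = -53 + p gives p* = 93, q* = 40.
Demand choke price: p = 133; supply starts at p = 53.
CS = ½(133 − 93)(40) = 800; PS = ½(93 − 53)(40) = 800.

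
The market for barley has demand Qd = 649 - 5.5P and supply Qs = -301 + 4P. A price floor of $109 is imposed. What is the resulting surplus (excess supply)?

Equilibrium price would be P* = 100, so the floor at 109 binds.
At P = 109: Qd = 49.5, Qs = 135.
Surplus = 135 − 49.5 = 85.5.

Surplus = 85.5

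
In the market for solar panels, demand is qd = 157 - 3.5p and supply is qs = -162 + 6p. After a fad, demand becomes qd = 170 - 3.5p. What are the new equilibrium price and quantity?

Original equilibrium: p* = 638/19, q* = 750/19.
New equilibrium: 170 - 3.5p = -162 + 6p, so 332 = 9.5p and p' = 664/19; q' = 170 − 3.5(664/19) = 906/19.

p' = 664/19, q' = 906/19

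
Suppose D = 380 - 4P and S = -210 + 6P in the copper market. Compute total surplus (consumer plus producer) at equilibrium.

Equilibrium: 380 - 4P = -210 + 6P gives P* = 59, Q* = 144.
Demand choke price: P = 95; supply starts at P = 35.
CS = ½(95 − 59)(144) = 2592; PS = ½(59 − 35)(144) = 1728.

Total surplus = 4320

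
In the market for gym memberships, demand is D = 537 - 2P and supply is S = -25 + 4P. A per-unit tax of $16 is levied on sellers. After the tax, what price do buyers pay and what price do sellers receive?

Buyers pay 313/3, sellers receive 265/3

Pre-tax equilibrium: P* = 281/3, Q* = 1049/3.
Tax on sellers shifts supply to S = -25 + 4(P − 16) = -89 + 4P.
537 - 2P = -89 + 4P gives buyer price Pb = 313/3; sellers receive Ps = 313/3 − 16 = 265/3.
New quantity: Q = 537 − 2(313/3) = 985/3.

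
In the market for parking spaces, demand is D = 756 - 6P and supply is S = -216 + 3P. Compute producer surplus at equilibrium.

Equilibrium: 756 - 6P = -216 + 3P gives P* = 108, Q* = 108.
Supply starts at P = 72 (where S = 0).
PS = ½(108 − 72)(108) = 1944.

Producer surplus = 1944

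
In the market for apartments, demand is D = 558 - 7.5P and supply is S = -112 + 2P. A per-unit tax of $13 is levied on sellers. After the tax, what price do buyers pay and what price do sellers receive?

Buyers pay 1392/19, sellers receive 1145/19

Pre-tax equilibrium: P* = 1340/19, Q* = 552/19.
Tax on sellers shifts supply to S = -112 + 2(P − 13) = -138 + 2P.
558 - 7.5P = -138 + 2P gives buyer price Pb = 1392/19; sellers receive Ps = 1392/19 − 13 = 1145/19.
New quantity: Q = 558 − 7.5(1392/19) = 162/19.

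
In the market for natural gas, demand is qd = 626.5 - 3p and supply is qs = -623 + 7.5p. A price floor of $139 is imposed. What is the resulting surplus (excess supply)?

Equilibrium price would be p* = 119, so the floor at 139 binds.
At p = 139: qd = 209.5, qs = 419.5.
Surplus = 419.5 − 209.5 = 210.

Surplus = 210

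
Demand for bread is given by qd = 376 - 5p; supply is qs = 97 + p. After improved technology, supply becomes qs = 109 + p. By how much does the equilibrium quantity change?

Original equilibrium: p* = 46.5, q* = 143.5.
New equilibrium: 376 - 5p = 109 + p, so 267 = 6p and p' = 44.5; q' = 376 − 5(44.5) = 153.5.
Change in quantity: 153.5 − 143.5 = 10.

Δq = 10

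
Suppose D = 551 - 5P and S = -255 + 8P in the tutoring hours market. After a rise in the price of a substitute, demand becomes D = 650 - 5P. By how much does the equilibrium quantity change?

ΔQ = 792/13

Original equilibrium: P* = 62, Q* = 241.
New equilibrium: 650 - 5P = -255 + 8P, so 905 = 13P and P' = 905/13; Q' = 650 − 5(905/13) = 3925/13.
Change in quantity: 3925/13 − 241 = 792/13.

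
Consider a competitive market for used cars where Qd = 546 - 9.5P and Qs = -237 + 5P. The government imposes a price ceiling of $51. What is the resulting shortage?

Shortage = 43.5

Equilibrium price would be P* = 54, so the ceiling at 51 binds.
At P = 51: Qd = 546 − 9.5(51) = 61.5, Qs = -237 + 5(51) = 18.
Shortage = 61.5 − 18 = 43.5.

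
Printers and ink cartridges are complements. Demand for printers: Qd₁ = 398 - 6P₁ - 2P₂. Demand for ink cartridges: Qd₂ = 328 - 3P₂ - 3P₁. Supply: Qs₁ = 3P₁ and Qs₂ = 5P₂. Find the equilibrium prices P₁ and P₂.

Market 1: 398 - 6P₁ - 2P₂ = 3P₁ → 9P₁ + 2P₂ = 398.
Market 2: 8P₂ + 3P₁ = 328.
Eliminating P₂: 8×(1) − 2×(2) gives 66P₁ = 2528, so P₁ = 1264/33.
Back-substitute into (2): P₂ = (328 − 3×1264/33) / 8 = 293/11.

P₁ = 1264/33, P₂ = 293/11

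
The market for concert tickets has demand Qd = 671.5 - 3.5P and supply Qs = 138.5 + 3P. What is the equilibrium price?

P* = 82

Set Qd = Qs: 671.5 - 3.5P = 138.5 + 3P.
533 = 6.5P, so P* = 82.
Q* = 671.5 − 3.5(82) = 384.5.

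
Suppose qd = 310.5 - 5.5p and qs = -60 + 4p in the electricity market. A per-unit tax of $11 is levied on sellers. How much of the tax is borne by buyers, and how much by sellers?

Pre-tax equilibrium: p* = 39, q* = 96.
Tax on sellers shifts supply to qs = -60 + 4(p − 11) = -104 + 4p.
310.5 - 5.5p = -104 + 4p gives buyer price pb = 829/19; sellers receive ps = 829/19 − 11 = 620/19.
New quantity: q = 310.5 − 5.5(829/19) = 1340/19.
Buyer burden = 829/19 − 39 = 88/19; seller burden = 39 − 620/19 = 121/19.

Buyers bear 88/19, sellers bear 121/19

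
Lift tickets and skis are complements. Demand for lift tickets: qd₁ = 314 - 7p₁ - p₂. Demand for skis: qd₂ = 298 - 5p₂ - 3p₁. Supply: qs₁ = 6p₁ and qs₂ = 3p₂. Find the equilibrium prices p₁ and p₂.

p₁ = 2214/101, p₂ = 2932/101

Market 1: 314 - 7p₁ - p₂ = 6p₁ → 13p₁ + p₂ = 314.
Market 2: 8p₂ + 3p₁ = 298.
Eliminating p₂: 8×(1) − 1×(2) gives 101p₁ = 2214, so p₁ = 2214/101.
Back-substitute into (2): p₂ = (298 − 3×2214/101) / 8 = 2932/101.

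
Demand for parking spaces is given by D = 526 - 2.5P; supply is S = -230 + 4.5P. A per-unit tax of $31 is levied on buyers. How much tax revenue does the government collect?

Pre-tax equilibrium: P* = 108, Q* = 256.
Tax on buyers shifts demand to D = 526 − 2.5(P + 31) = 448.5 - 2.5P.
448.5 - 2.5P = -230 + 4.5P gives seller price Ps = 1357/14; buyers pay Pb = 1357/14 + 31 = 1791/14.
New quantity: Q = 526 − 2.5(1791/14) = 5773/28.
Revenue = 31 × 5773/28 = 178963/28.

Tax revenue = 178963/28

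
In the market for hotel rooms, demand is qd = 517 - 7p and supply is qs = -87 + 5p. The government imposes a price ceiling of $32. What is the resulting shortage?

Shortage = 220

Equilibrium price would be p* = 151/3, so the ceiling at 32 binds.
At p = 32: qd = 517 − 7(32) = 293, qs = -87 + 5(32) = 73.
Shortage = 293 − 73 = 220.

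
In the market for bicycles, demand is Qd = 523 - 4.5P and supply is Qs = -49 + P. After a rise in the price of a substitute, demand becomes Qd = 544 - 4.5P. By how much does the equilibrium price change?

Original equilibrium: P* = 104, Q* = 55.
New equilibrium: 544 - 4.5P = -49 + P, so 593 = 5.5P and P' = 1186/11; Q' = 544 − 4.5(1186/11) = 647/11.
Change in price: 1186/11 − 104 = 42/11.

ΔP = 42/11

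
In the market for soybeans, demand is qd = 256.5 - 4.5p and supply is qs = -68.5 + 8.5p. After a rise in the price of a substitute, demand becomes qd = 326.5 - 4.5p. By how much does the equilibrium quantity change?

Δq = 595/13

Original equilibrium: p* = 25, q* = 144.
New equilibrium: 326.5 - 4.5p = -68.5 + 8.5p, so 395 = 13p and p' = 395/13; q' = 326.5 − 4.5(395/13) = 2467/13.
Change in quantity: 2467/13 − 144 = 595/13.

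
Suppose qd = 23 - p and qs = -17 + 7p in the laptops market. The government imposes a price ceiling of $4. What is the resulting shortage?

Equilibrium price would be p* = 5, so the ceiling at 4 binds.
At p = 4: qd = 23 − 1(4) = 19, qs = -17 + 7(4) = 11.
Shortage = 19 − 11 = 8.

Shortage = 8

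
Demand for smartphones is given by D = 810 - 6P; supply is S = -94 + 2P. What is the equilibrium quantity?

Set D = S: 810 - 6P = -94 + 2P.
904 = 8P, so P* = 113.
Q* = 810 − 6(113) = 132.

Q* = 132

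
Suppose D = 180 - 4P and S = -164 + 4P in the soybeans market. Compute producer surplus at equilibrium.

Producer surplus = 8

Equilibrium: 180 - 4P = -164 + 4P gives P* = 43, Q* = 8.
Supply starts at P = 41 (where S = 0).
PS = ½(43 − 41)(8) = 8.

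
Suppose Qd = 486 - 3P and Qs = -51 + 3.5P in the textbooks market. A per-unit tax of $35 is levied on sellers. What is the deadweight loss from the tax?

Pre-tax equilibrium: P* = 1074/13, Q* = 3096/13.
Tax on sellers shifts supply to Qs = -51 + 3.5(P − 35) = -173.5 + 3.5P.
486 - 3P = -173.5 + 3.5P gives buyer price Pb = 1319/13; sellers receive Ps = 1319/13 − 35 = 864/13.
New quantity: Q = 486 − 3(1319/13) = 2361/13.
DWL = ½ × 35 × (3096/13 − 2361/13) = 25725/26.

Deadweight loss = 25725/26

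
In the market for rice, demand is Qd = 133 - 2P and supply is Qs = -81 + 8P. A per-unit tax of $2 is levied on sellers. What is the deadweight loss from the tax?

Pre-tax equilibrium: P* = 21.4, Q* = 90.2.
Tax on sellers shifts supply to Qs = -81 + 8(P − 2) = -97 + 8P.
133 - 2P = -97 + 8P gives buyer price Pb = 23; sellers receive Ps = 23 − 2 = 21.
New quantity: Q = 133 − 2(23) = 87.
DWL = ½ × 2 × (90.2 − 87) = 3.2.

Deadweight loss = 3.2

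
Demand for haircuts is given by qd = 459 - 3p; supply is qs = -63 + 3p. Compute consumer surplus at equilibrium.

Equilibrium: 459 - 3p = -63 + 3p gives p* = 87, q* = 198.
Demand choke price (qd = 0): p = 153.
CS = ½(153 − 87)(198) = 6534.

Consumer surplus = 6534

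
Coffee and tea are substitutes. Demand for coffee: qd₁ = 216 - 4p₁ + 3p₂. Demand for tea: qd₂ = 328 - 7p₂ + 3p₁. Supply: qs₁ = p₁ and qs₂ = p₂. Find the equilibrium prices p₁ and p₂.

p₁ = 2712/31, p₂ = 2288/31

Market 1: 216 - 4p₁ + 3p₂ = p₁ → 5p₁ - 3p₂ = 216.
Market 2: 8p₂ - 3p₁ = 328.
Eliminating p₂: 8×(1) + 3×(2) gives 31p₁ = 2712, so p₁ = 2712/31.
Back-substitute into (2): p₂ = (328 + 3×2712/31) / 8 = 2288/31.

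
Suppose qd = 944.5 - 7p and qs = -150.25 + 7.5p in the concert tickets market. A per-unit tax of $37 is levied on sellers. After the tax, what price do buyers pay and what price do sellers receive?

Pre-tax equilibrium: p* = 75.5, q* = 416.
Tax on sellers shifts supply to qs = -150.25 + 7.5(p − 37) = -427.75 + 7.5p.
944.5 - 7p = -427.75 + 7.5p gives buyer price pb = 5489/58; sellers receive ps = 5489/58 − 37 = 3343/58.
New quantity: q = 944.5 − 7(5489/58) = 8179/29.

Buyers pay 5489/58, sellers receive 3343/58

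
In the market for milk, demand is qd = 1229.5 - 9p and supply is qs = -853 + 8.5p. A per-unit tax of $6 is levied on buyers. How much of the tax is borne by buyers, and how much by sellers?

Buyers bear 102/35, sellers bear 108/35

Pre-tax equilibrium: p* = 119, q* = 158.5.
Tax on buyers shifts demand to qd = 1229.5 − 9(p + 6) = 1175.5 - 9p.
1175.5 - 9p = -853 + 8.5p gives seller price ps = 4057/35; buyers pay pb = 4057/35 + 6 = 4267/35.
New quantity: q = 1229.5 − 9(4267/35) = 9259/70.
Buyer burden = 4267/35 − 119 = 102/35; seller burden = 119 − 4057/35 = 108/35.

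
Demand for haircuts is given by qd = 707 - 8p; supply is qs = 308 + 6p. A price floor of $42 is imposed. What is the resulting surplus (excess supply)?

Equilibrium price would be p* = 28.5, so the floor at 42 binds.
At p = 42: qd = 371, qs = 560.
Surplus = 560 − 371 = 189.

Surplus = 189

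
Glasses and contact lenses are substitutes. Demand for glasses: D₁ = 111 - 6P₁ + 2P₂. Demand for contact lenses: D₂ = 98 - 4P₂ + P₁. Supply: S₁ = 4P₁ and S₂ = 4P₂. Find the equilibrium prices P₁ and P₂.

Market 1: 111 - 6P₁ + 2P₂ = 4P₁ → 10P₁ - 2P₂ = 111.
Market 2: 8P₂ - P₁ = 98.
Eliminating P₂: 8×(1) + 2×(2) gives 78P₁ = 1084, so P₁ = 542/39.
Back-substitute into (2): P₂ = (98 + 1×542/39) / 8 = 1091/78.

P₁ = 542/39, P₂ = 1091/78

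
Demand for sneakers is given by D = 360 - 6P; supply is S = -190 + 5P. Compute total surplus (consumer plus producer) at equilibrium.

Equilibrium: 360 - 6P = -190 + 5P gives P* = 50, Q* = 60.
Demand choke price: P = 60; supply starts at P = 38.
CS = ½(60 − 50)(60) = 300; PS = ½(50 − 38)(60) = 360.

Total surplus = 660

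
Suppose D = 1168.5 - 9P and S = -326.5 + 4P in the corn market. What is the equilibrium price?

P* = 115

Set D = S: 1168.5 - 9P = -326.5 + 4P.
1495 = 13P, so P* = 115.
Q* = 1168.5 − 9(115) = 133.5.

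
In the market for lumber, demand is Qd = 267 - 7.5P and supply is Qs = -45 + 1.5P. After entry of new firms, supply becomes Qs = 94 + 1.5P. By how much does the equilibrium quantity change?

Original equilibrium: P* = 104/3, Q* = 7.
New equilibrium: 267 - 7.5P = 94 + 1.5P, so 173 = 9P and P' = 173/9; Q' = 267 − 7.5(173/9) = 737/6.
Change in quantity: 737/6 − 7 = 695/6.

ΔQ = 695/6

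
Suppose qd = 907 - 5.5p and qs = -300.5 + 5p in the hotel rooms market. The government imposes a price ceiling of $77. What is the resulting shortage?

Equilibrium price would be p* = 115, so the ceiling at 77 binds.
At p = 77: qd = 907 − 5.5(77) = 483.5, qs = -300.5 + 5(77) = 84.5.
Shortage = 483.5 − 84.5 = 399.

Shortage = 399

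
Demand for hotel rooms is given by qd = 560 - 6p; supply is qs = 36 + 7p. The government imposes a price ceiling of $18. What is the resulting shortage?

Equilibrium price would be p* = 524/13, so the ceiling at 18 binds.
At p = 18: qd = 560 − 6(18) = 452, qs = 36 + 7(18) = 162.
Shortage = 452 − 162 = 290.

Shortage = 290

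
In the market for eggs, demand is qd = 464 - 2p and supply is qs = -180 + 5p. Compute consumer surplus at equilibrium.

Consumer surplus = 19600

Equilibrium: 464 - 2p = -180 + 5p gives p* = 92, q* = 280.
Demand choke price (qd = 0): p = 232.
CS = ½(232 − 92)(280) = 19600.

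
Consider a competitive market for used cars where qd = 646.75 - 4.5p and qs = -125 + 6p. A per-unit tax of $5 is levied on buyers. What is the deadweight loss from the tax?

Deadweight loss = 225/7

Pre-tax equilibrium: p* = 73.5, q* = 316.
Tax on buyers shifts demand to qd = 646.75 − 4.5(p + 5) = 624.25 - 4.5p.
624.25 - 4.5p = -125 + 6p gives seller price ps = 999/14; buyers pay pb = 999/14 + 5 = 1069/14.
New quantity: q = 646.75 − 4.5(1069/14) = 2122/7.
DWL = ½ × 5 × (316 − 2122/7) = 225/7.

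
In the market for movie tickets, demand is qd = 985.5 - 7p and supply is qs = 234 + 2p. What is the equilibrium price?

Set qd = qs: 985.5 - 7p = 234 + 2p.
751.5 = 9p, so p* = 83.5.
q* = 985.5 − 7(83.5) = 401.

p* = 83.5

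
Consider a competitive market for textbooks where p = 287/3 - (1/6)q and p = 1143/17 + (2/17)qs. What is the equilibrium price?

p* = 79

Set the two price expressions equal: 287/3 - (1/6)q = 1143/17 + (2/17)q.
1450/51 = (29/102)q, so q* = 100.
p* = 287/3 − (1/6)(100) = 79.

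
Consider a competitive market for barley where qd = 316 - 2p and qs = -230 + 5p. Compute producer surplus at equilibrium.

Equilibrium: 316 - 2p = -230 + 5p gives p* = 78, q* = 160.
Supply starts at p = 46 (where qs = 0).
PS = ½(78 − 46)(160) = 2560.

Producer surplus = 2560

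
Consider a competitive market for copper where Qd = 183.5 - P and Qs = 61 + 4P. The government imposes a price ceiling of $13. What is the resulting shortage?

Shortage = 57.5

Equilibrium price would be P* = 24.5, so the ceiling at 13 binds.
At P = 13: Qd = 183.5 − 1(13) = 170.5, Qs = 61 + 4(13) = 113.
Shortage = 170.5 − 113 = 57.5.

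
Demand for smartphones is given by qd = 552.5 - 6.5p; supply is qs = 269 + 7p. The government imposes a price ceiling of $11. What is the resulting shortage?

Equilibrium price would be p* = 21, so the ceiling at 11 binds.
At p = 11: qd = 552.5 − 6.5(11) = 481, qs = 269 + 7(11) = 346.
Shortage = 481 − 346 = 135.

Shortage = 135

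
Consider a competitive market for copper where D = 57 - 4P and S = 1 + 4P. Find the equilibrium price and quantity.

P* = 7, Q* = 29

Set D = S: 57 - 4P = 1 + 4P.
56 = 8P, so P* = 7.
Q* = 57 − 4(7) = 29.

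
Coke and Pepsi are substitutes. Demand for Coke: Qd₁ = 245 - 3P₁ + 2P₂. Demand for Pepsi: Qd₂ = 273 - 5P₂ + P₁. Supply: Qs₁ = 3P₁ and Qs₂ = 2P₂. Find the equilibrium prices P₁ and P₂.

P₁ = 56.525, P₂ = 47.075

Market 1: 245 - 3P₁ + 2P₂ = 3P₁ → 6P₁ - 2P₂ = 245.
Market 2: 7P₂ - P₁ = 273.
Eliminating P₂: 7×(1) + 2×(2) gives 40P₁ = 2261, so P₁ = 56.525.
Back-substitute into (2): P₂ = (273 + 1×56.525) / 7 = 47.075.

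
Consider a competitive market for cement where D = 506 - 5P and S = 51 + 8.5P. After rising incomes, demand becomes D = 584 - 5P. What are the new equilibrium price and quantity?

Original equilibrium: P* = 910/27, Q* = 9112/27.
New equilibrium: 584 - 5P = 51 + 8.5P, so 533 = 13.5P and P' = 1066/27; Q' = 584 − 5(1066/27) = 10438/27.

P' = 1066/27, Q' = 10438/27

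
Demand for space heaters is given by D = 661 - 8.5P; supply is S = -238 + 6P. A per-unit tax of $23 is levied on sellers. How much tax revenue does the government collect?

Tax revenue = 35420/29

Pre-tax equilibrium: P* = 62, Q* = 134.
Tax on sellers shifts supply to S = -238 + 6(P − 23) = -376 + 6P.
661 - 8.5P = -376 + 6P gives buyer price Pb = 2074/29; sellers receive Ps = 2074/29 − 23 = 1407/29.
New quantity: Q = 661 − 8.5(2074/29) = 1540/29.
Revenue = 23 × 1540/29 = 35420/29.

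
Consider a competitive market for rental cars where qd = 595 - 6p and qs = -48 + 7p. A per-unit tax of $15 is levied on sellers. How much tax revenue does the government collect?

Tax revenue = 48705/13

Pre-tax equilibrium: p* = 643/13, q* = 3877/13.
Tax on sellers shifts supply to qs = -48 + 7(p − 15) = -153 + 7p.
595 - 6p = -153 + 7p gives buyer price pb = 748/13; sellers receive ps = 748/13 − 15 = 553/13.
New quantity: q = 595 − 6(748/13) = 3247/13.
Revenue = 15 × 3247/13 = 48705/13.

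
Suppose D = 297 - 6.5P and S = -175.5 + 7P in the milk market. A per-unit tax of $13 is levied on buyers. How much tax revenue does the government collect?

Pre-tax equilibrium: P* = 35, Q* = 69.5.
Tax on buyers shifts demand to D = 297 − 6.5(P + 13) = 212.5 - 6.5P.
212.5 - 6.5P = -175.5 + 7P gives seller price Ps = 776/27; buyers pay Pb = 776/27 + 13 = 1127/27.
New quantity: Q = 297 − 6.5(1127/27) = 1387/54.
Revenue = 13 × 1387/54 = 18031/54.

Tax revenue = 18031/54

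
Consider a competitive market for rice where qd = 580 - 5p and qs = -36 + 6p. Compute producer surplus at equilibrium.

Producer surplus = 7500

Equilibrium: 580 - 5p = -36 + 6p gives p* = 56, q* = 300.
Supply starts at p = 6 (where qs = 0).
PS = ½(56 − 6)(300) = 7500.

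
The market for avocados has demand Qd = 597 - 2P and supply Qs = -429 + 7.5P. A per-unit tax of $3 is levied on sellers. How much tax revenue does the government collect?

Pre-tax equilibrium: P* = 108, Q* = 381.
Tax on sellers shifts supply to Qs = -429 + 7.5(P − 3) = -451.5 + 7.5P.
597 - 2P = -451.5 + 7.5P gives buyer price Pb = 2097/19; sellers receive Ps = 2097/19 − 3 = 2040/19.
New quantity: Q = 597 − 2(2097/19) = 7149/19.
Revenue = 3 × 7149/19 = 21447/19.

Tax revenue = 21447/19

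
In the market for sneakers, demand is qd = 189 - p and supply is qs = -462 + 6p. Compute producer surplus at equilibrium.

Producer surplus = 768

Equilibrium: 189 - p = -462 + 6p gives p* = 93, q* = 96.
Supply starts at p = 77 (where qs = 0).
PS = ½(93 − 77)(96) = 768.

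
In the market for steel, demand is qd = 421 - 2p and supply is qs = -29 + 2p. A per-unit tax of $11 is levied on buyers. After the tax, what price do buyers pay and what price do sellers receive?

Buyers pay $118, sellers receive $107

Pre-tax equilibrium: p* = 112.5, q* = 196.
Tax on buyers shifts demand to qd = 421 − 2(p + 11) = 399 - 2p.
399 - 2p = -29 + 2p gives seller price ps = 107; buyers pay pb = 107 + 11 = 118.
New quantity: q = 421 − 2(118) = 185.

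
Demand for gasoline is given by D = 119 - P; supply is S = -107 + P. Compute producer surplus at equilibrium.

Producer surplus = 18

Equilibrium: 119 - P = -107 + P gives P* = 113, Q* = 6.
Supply starts at P = 107 (where S = 0).
PS = ½(113 − 107)(6) = 18.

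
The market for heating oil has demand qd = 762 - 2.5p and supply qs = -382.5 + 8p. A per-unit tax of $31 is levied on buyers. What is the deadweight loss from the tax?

Deadweight loss = 19220/21

Pre-tax equilibrium: p* = 109, q* = 489.5.
Tax on buyers shifts demand to qd = 762 − 2.5(p + 31) = 684.5 - 2.5p.
684.5 - 2.5p = -382.5 + 8p gives seller price ps = 2134/21; buyers pay pb = 2134/21 + 31 = 2785/21.
New quantity: q = 762 − 2.5(2785/21) = 18079/42.
DWL = ½ × 31 × (489.5 − 18079/42) = 19220/21.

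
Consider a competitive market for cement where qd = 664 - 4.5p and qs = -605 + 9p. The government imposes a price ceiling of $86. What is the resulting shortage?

Shortage = 108

Equilibrium price would be p* = 94, so the ceiling at 86 binds.
At p = 86: qd = 664 − 4.5(86) = 277, qs = -605 + 9(86) = 169.
Shortage = 277 − 169 = 108.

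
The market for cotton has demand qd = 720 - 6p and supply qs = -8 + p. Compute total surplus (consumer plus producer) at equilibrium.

Total surplus = 5376

Equilibrium: 720 - 6p = -8 + p gives p* = 104, q* = 96.
Demand choke price: p = 120; supply starts at p = 8.
CS = ½(120 − 104)(96) = 768; PS = ½(104 − 8)(96) = 4608.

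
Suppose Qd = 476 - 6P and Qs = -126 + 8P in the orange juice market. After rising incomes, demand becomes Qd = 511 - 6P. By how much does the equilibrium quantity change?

Original equilibrium: P* = 43, Q* = 218.
New equilibrium: 511 - 6P = -126 + 8P, so 637 = 14P and P' = 45.5; Q' = 511 − 6(45.5) = 238.
Change in quantity: 238 − 218 = 20.

ΔQ = 20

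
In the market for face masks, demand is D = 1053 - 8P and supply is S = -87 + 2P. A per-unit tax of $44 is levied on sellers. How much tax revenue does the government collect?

Pre-tax equilibrium: P* = 114, Q* = 141.
Tax on sellers shifts supply to S = -87 + 2(P − 44) = -175 + 2P.
1053 - 8P = -175 + 2P gives buyer price Pb = 122.8; sellers receive Ps = 122.8 − 44 = 78.8.
New quantity: Q = 1053 − 8(122.8) = 70.6.
Revenue = 44 × 70.6 = 3106.4.

Tax revenue = 3106.4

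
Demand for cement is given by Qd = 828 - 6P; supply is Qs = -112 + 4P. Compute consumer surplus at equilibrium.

Equilibrium: 828 - 6P = -112 + 4P gives P* = 94, Q* = 264.
Demand choke price (Qd = 0): P = 138.
CS = ½(138 − 94)(264) = 5808.

Consumer surplus = 5808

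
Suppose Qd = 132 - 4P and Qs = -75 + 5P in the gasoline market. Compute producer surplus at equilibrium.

Producer surplus = 160

Equilibrium: 132 - 4P = -75 + 5P gives P* = 23, Q* = 40.
Supply starts at P = 15 (where Qs = 0).
PS = ½(23 − 15)(40) = 160.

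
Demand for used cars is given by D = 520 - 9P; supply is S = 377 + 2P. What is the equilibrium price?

P* = 13

Set D = S: 520 - 9P = 377 + 2P.
143 = 11P, so P* = 13.
Q* = 520 − 9(13) = 403.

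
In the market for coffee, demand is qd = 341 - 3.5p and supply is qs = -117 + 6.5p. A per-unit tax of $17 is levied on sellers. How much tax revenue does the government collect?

Tax revenue = 2414.425

Pre-tax equilibrium: p* = 45.8, q* = 180.7.
Tax on sellers shifts supply to qs = -117 + 6.5(p − 17) = -227.5 + 6.5p.
341 - 3.5p = -227.5 + 6.5p gives buyer price pb = 56.85; sellers receive ps = 56.85 − 17 = 39.85.
New quantity: q = 341 − 3.5(56.85) = 142.025.
Revenue = 17 × 142.025 = 2414.425.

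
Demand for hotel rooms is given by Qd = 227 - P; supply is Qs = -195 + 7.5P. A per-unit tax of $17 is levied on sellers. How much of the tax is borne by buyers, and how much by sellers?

Pre-tax equilibrium: P* = 844/17, Q* = 3015/17.
Tax on sellers shifts supply to Qs = -195 + 7.5(P − 17) = -322.5 + 7.5P.
227 - P = -322.5 + 7.5P gives buyer price Pb = 1099/17; sellers receive Ps = 1099/17 − 17 = 810/17.
New quantity: Q = 227 − 1(1099/17) = 2760/17.
Buyer burden = 1099/17 − 844/17 = 15; seller burden = 844/17 − 810/17 = 2.

Buyers bear $15, sellers bear $2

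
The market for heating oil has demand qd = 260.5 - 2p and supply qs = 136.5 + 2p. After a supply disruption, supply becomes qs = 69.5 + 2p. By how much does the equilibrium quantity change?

Δq = -33.5

Original equilibrium: p* = 31, q* = 198.5.
New equilibrium: 260.5 - 2p = 69.5 + 2p, so 191 = 4p and p' = 47.75; q' = 260.5 − 2(47.75) = 165.
Change in quantity: 165 − 198.5 = -33.5.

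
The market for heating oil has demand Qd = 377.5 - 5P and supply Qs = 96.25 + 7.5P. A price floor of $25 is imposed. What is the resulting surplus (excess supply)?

Surplus = 31.25

Equilibrium price would be P* = 22.5, so the floor at 25 binds.
At P = 25: Qd = 252.5, Qs = 283.75.
Surplus = 283.75 − 252.5 = 31.25.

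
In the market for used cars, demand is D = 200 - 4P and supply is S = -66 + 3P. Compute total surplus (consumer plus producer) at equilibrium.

Total surplus = 672

Equilibrium: 200 - 4P = -66 + 3P gives P* = 38, Q* = 48.
Demand choke price: P = 50; supply starts at P = 22.
CS = ½(50 − 38)(48) = 288; PS = ½(38 − 22)(48) = 384.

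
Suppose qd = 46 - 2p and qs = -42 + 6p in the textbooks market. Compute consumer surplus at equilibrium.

Consumer surplus = 144

Equilibrium: 46 - 2p = -42 + 6p gives p* = 11, q* = 24.
Demand choke price (qd = 0): p = 23.
CS = ½(23 − 11)(24) = 144.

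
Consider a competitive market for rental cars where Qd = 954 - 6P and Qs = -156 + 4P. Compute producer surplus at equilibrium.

Producer surplus = 10368

Equilibrium: 954 - 6P = -156 + 4P gives P* = 111, Q* = 288.
Supply starts at P = 39 (where Qs = 0).
PS = ½(111 − 39)(288) = 10368.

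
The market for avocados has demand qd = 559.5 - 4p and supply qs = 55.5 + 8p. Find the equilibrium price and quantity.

Set qd = qs: 559.5 - 4p = 55.5 + 8p.
504 = 12p, so p* = 42.
q* = 559.5 − 4(42) = 391.5.

p* = 42, q* = 391.5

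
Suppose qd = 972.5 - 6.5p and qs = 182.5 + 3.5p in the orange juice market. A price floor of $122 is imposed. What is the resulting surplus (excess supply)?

Equilibrium price would be p* = 79, so the floor at 122 binds.
At p = 122: qd = 179.5, qs = 609.5.
Surplus = 609.5 − 179.5 = 430.

Surplus = 430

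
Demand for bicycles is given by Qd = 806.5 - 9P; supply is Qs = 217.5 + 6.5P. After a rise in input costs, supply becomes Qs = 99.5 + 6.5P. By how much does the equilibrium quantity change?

ΔQ = -2124/31

Original equilibrium: P* = 38, Q* = 464.5.
New equilibrium: 806.5 - 9P = 99.5 + 6.5P, so 707 = 15.5P and P' = 1414/31; Q' = 806.5 − 9(1414/31) = 24551/62.
Change in quantity: 24551/62 − 464.5 = -2124/31.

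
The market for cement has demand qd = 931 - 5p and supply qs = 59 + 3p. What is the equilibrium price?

Set qd = qs: 931 - 5p = 59 + 3p.
872 = 8p, so p* = 109.
q* = 931 − 5(109) = 386.

p* = 109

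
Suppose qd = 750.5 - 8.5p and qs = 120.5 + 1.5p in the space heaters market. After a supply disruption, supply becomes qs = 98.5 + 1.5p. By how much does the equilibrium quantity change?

Original equilibrium: p* = 63, q* = 215.
New equilibrium: 750.5 - 8.5p = 98.5 + 1.5p, so 652 = 10p and p' = 65.2; q' = 750.5 − 8.5(65.2) = 196.3.
Change in quantity: 196.3 − 215 = -18.7.

Δq = -18.7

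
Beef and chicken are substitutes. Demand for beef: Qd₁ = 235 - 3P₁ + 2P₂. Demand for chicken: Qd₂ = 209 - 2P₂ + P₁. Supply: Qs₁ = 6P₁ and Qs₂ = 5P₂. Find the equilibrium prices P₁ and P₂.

P₁ = 2063/61, P₂ = 2116/61

Market 1: 235 - 3P₁ + 2P₂ = 6P₁ → 9P₁ - 2P₂ = 235.
Market 2: 7P₂ - P₁ = 209.
Eliminating P₂: 7×(1) + 2×(2) gives 61P₁ = 2063, so P₁ = 2063/61.
Back-substitute into (2): P₂ = (209 + 1×2063/61) / 7 = 2116/61.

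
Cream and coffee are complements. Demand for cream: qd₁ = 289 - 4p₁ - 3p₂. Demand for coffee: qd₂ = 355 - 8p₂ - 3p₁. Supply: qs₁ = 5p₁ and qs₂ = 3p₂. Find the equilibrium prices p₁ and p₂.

p₁ = 1057/45, p₂ = 388/15

Market 1: 289 - 4p₁ - 3p₂ = 5p₁ → 9p₁ + 3p₂ = 289.
Market 2: 11p₂ + 3p₁ = 355.
Eliminating p₂: 11×(1) − 3×(2) gives 90p₁ = 2114, so p₁ = 1057/45.
Back-substitute into (2): p₂ = (355 − 3×1057/45) / 11 = 388/15.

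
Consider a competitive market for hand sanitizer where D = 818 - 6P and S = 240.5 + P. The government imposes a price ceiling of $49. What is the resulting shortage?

Equilibrium price would be P* = 82.5, so the ceiling at 49 binds.
At P = 49: D = 818 − 6(49) = 524, S = 240.5 + 1(49) = 289.5.
Shortage = 524 − 289.5 = 234.5.

Shortage = 234.5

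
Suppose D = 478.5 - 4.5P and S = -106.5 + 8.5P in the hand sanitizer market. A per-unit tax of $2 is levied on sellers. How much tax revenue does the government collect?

Pre-tax equilibrium: P* = 45, Q* = 276.
Tax on sellers shifts supply to S = -106.5 + 8.5(P − 2) = -123.5 + 8.5P.
478.5 - 4.5P = -123.5 + 8.5P gives buyer price Pb = 602/13; sellers receive Ps = 602/13 − 2 = 576/13.
New quantity: Q = 478.5 − 4.5(602/13) = 7023/26.
Revenue = 2 × 7023/26 = 7023/13.

Tax revenue = 7023/13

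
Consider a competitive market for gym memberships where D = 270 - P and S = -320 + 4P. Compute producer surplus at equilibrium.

Producer surplus = 2888

Equilibrium: 270 - P = -320 + 4P gives P* = 118, Q* = 152.
Supply starts at P = 80 (where S = 0).
PS = ½(118 − 80)(152) = 2888.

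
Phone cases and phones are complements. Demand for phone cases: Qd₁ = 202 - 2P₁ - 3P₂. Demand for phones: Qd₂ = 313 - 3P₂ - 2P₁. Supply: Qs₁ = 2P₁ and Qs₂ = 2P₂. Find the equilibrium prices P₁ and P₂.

Market 1: 202 - 2P₁ - 3P₂ = 2P₁ → 4P₁ + 3P₂ = 202.
Market 2: 5P₂ + 2P₁ = 313.
Eliminating P₂: 5×(1) − 3×(2) gives 14P₁ = 71, so P₁ = 71/14.
Back-substitute into (2): P₂ = (313 − 2×71/14) / 5 = 424/7.

P₁ = 71/14, P₂ = 424/7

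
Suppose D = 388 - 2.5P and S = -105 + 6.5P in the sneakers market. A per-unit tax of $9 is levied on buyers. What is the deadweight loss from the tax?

Pre-tax equilibrium: P* = 493/9, Q* = 4519/18.
Tax on buyers shifts demand to D = 388 − 2.5(P + 9) = 365.5 - 2.5P.
365.5 - 2.5P = -105 + 6.5P gives seller price Ps = 941/18; buyers pay Pb = 941/18 + 9 = 1103/18.
New quantity: Q = 388 − 2.5(1103/18) = 8453/36.
DWL = ½ × 9 × (4519/18 − 8453/36) = 73.125.

Deadweight loss = 73.125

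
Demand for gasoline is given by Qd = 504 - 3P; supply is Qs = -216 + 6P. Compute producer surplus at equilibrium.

Producer surplus = 5808

Equilibrium: 504 - 3P = -216 + 6P gives P* = 80, Q* = 264.
Supply starts at P = 36 (where Qs = 0).
PS = ½(80 − 36)(264) = 5808.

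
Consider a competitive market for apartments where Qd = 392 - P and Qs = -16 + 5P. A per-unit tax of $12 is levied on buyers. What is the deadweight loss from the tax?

Pre-tax equilibrium: P* = 68, Q* = 324.
Tax on buyers shifts demand to Qd = 392 − 1(P + 12) = 380 - P.
380 - P = -16 + 5P gives seller price Ps = 66; buyers pay Pb = 66 + 12 = 78.
New quantity: Q = 392 − 1(78) = 314.
DWL = ½ × 12 × (324 − 314) = 60.

Deadweight loss = 60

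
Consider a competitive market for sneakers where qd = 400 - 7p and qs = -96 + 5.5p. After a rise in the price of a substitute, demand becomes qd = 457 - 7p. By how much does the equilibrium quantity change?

Δq = 25.08

Original equilibrium: p* = 39.68, q* = 122.24.
New equilibrium: 457 - 7p = -96 + 5.5p, so 553 = 12.5p and p' = 44.24; q' = 457 − 7(44.24) = 147.32.
Change in quantity: 147.32 − 122.24 = 25.08.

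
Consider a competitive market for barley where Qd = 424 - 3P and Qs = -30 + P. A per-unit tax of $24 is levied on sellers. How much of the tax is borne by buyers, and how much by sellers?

Buyers bear $6, sellers bear $18

Pre-tax equilibrium: P* = 113.5, Q* = 83.5.
Tax on sellers shifts supply to Qs = -30 + 1(P − 24) = -54 + P.
424 - 3P = -54 + P gives buyer price Pb = 119.5; sellers receive Ps = 119.5 − 24 = 95.5.
New quantity: Q = 424 − 3(119.5) = 65.5.
Buyer burden = 119.5 − 113.5 = 6; seller burden = 113.5 − 95.5 = 18.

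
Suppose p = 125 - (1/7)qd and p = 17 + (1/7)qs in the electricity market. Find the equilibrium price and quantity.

p* = 71, q* = 378

Set the two price expressions equal: 125 - (1/7)q = 17 + (1/7)q.
108 = (2/7)q, so q* = 378.
p* = 125 − (1/7)(378) = 71.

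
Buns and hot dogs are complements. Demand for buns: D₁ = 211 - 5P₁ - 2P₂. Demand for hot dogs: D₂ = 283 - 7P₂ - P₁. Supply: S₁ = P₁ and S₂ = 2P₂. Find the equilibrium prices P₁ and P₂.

P₁ = 1333/52, P₂ = 1487/52

Market 1: 211 - 5P₁ - 2P₂ = P₁ → 6P₁ + 2P₂ = 211.
Market 2: 9P₂ + P₁ = 283.
Eliminating P₂: 9×(1) − 2×(2) gives 52P₁ = 1333, so P₁ = 1333/52.
Back-substitute into (2): P₂ = (283 − 1×1333/52) / 9 = 1487/52.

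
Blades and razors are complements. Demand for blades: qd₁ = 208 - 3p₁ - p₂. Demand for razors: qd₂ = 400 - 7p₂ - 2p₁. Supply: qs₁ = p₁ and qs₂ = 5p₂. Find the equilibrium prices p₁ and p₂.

p₁ = 1048/23, p₂ = 592/23

Market 1: 208 - 3p₁ - p₂ = p₁ → 4p₁ + p₂ = 208.
Market 2: 12p₂ + 2p₁ = 400.
Eliminating p₂: 12×(1) − 1×(2) gives 46p₁ = 2096, so p₁ = 1048/23.
Back-substitute into (2): p₂ = (400 − 2×1048/23) / 12 = 592/23.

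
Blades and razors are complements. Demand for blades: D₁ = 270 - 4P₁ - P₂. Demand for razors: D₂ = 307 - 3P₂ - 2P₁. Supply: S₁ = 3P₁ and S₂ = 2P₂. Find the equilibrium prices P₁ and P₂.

P₁ = 1043/33, P₂ = 1609/33

Market 1: 270 - 4P₁ - P₂ = 3P₁ → 7P₁ + P₂ = 270.
Market 2: 5P₂ + 2P₁ = 307.
Eliminating P₂: 5×(1) − 1×(2) gives 33P₁ = 1043, so P₁ = 1043/33.
Back-substitute into (2): P₂ = (307 − 2×1043/33) / 5 = 1609/33.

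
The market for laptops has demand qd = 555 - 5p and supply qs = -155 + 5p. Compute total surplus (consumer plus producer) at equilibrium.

Total surplus = 8000

Equilibrium: 555 - 5p = -155 + 5p gives p* = 71, q* = 200.
Demand choke price: p = 111; supply starts at p = 31.
CS = ½(111 − 71)(200) = 4000; PS = ½(71 − 31)(200) = 4000.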